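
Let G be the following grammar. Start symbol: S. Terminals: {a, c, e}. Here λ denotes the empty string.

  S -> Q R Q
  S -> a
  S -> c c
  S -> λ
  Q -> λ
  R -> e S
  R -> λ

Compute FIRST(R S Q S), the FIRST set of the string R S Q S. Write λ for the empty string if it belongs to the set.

{λ, a, c, e}

FIRST(Q) = {λ}
FIRST(R) = {λ, e}
FIRST(S) = {λ, a, c, e}  (via Q R Q)
FIRST(R S Q S): take FIRST of each symbol in turn, carrying on past any symbol whose FIRST contains λ; result {λ, a, c, e}.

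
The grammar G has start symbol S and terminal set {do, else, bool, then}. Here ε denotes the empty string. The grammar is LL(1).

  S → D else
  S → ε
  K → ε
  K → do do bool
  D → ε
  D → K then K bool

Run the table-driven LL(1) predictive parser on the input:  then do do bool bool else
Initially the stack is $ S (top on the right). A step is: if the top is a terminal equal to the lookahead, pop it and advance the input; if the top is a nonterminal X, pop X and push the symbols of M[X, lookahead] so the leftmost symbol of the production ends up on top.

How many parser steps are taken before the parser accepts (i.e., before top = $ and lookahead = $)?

      Stack                   Input                        Action
   1  $ S                     then do do bool bool else $  expand S → D else
   2  $ else D                then do do bool bool else $  expand D → K then K bool
   3  $ else bool K then K    then do do bool bool else $  expand K → ε
   4  $ else bool K then      then do do bool bool else $  match then
   5  $ else bool K           do do bool bool else $       expand K → do do bool
   6  $ else bool bool do do  do do bool bool else $       match do
   7  $ else bool bool do     do bool bool else $          match do
   8  $ else bool bool        bool bool else $             match bool
   9  $ else bool             bool else $                  match bool
  10  $ else                  else $                       match else
Accept reached after 10 steps.

10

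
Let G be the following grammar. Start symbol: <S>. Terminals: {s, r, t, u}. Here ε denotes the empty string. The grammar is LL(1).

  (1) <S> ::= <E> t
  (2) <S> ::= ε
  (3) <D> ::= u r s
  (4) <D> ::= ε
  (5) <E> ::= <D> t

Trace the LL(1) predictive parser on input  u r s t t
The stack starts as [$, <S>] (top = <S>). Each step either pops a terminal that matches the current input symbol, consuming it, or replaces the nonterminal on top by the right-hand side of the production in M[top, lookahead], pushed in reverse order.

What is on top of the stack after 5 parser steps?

s

     Stack        Input        Action
  1  $ <S>        u r s t t $  expand <S> ::= <E> t
  2  $ t <E>      u r s t t $  expand <E> ::= <D> t
  3  $ t t <D>    u r s t t $  expand <D> ::= u r s
  4  $ t t s r u  u r s t t $  match u
  5  $ t t s r    r s t t $    match r
Stack after step 5: $ t t s (top = s).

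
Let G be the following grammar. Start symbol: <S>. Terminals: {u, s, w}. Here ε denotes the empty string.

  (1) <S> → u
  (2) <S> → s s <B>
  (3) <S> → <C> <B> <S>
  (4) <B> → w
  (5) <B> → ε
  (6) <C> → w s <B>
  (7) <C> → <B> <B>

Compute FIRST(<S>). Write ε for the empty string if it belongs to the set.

FIRST(<B>) = {ε, w}
FIRST(<C>) = {ε, w}  (via <B> <B>)
FIRST(<S>) = {s, u, w}  (via <C> <B> <S>)

{s, u, w}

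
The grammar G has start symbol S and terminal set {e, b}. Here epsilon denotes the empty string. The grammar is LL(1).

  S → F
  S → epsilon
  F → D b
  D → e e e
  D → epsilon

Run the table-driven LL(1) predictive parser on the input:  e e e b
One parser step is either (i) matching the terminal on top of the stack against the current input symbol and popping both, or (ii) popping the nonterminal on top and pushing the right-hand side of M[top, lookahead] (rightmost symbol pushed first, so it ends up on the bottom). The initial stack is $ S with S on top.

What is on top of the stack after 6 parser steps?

b

     Stack      Input      Action
  1  $ S        e e e b $  expand S → F
  2  $ F        e e e b $  expand F → D b
  3  $ b D      e e e b $  expand D → e e e
  4  $ b e e e  e e e b $  match e
  5  $ b e e    e e b $    match e
  6  $ b e      e b $      match e
Stack after step 6: $ b (top = b).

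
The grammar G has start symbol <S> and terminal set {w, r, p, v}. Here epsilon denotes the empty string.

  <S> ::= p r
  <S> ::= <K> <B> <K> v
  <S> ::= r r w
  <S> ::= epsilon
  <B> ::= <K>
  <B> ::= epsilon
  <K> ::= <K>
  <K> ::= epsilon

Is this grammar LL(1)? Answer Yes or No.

FIRST(<S>) = {epsilon, p, r, v}
FIRST(<B>) = {epsilon}
FIRST(<K>) = {epsilon}
FOLLOW(<S>) = {$}
FOLLOW(<B>) = {v}
FOLLOW(<K>) = {v}
Cell M[<B>, v] receives both <B> ::= <K> and <B> ::= epsilon — the grammar is not LL(1).

No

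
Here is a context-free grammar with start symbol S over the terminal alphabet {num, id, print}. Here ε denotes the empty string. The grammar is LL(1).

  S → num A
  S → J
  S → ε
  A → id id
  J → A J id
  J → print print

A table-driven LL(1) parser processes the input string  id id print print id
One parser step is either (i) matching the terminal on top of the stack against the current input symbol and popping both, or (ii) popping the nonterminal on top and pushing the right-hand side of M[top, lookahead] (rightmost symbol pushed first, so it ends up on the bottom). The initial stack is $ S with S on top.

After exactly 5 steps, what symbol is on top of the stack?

step 1: stack=$ S  input=id id print print id $  — expand S → J
step 2: stack=$ J  input=id id print print id $  — expand J → A J id
step 3: stack=$ id J A  input=id id print print id $  — expand A → id id
step 4: stack=$ id J id id  input=id id print print id $  — match id
step 5: stack=$ id J id  input=id print print id $  — match id
Stack after step 5: $ id J (top = J).

J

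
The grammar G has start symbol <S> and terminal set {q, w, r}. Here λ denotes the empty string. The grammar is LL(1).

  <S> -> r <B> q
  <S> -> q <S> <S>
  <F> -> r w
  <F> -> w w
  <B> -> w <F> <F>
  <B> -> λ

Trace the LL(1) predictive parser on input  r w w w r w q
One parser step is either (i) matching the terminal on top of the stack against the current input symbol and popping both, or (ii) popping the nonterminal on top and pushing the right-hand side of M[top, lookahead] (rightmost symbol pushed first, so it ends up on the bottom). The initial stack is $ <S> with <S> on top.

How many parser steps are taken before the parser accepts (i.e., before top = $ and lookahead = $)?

11

step 1: stack=$ <S>  input=r w w w r w q $  — expand <S> -> r <B> q
step 2: stack=$ q <B> r  input=r w w w r w q $  — match r
step 3: stack=$ q <B>  input=w w w r w q $  — expand <B> -> w <F> <F>
step 4: stack=$ q <F> <F> w  input=w w w r w q $  — match w
step 5: stack=$ q <F> <F>  input=w w r w q $  — expand <F> -> w w
step 6: stack=$ q <F> w w  input=w w r w q $  — match w
step 7: stack=$ q <F> w  input=w r w q $  — match w
step 8: stack=$ q <F>  input=r w q $  — expand <F> -> r w
step 9: stack=$ q w r  input=r w q $  — match r
step 10: stack=$ q w  input=w q $  — match w
step 11: stack=$ q  input=q $  — match q
Accept reached after 11 steps.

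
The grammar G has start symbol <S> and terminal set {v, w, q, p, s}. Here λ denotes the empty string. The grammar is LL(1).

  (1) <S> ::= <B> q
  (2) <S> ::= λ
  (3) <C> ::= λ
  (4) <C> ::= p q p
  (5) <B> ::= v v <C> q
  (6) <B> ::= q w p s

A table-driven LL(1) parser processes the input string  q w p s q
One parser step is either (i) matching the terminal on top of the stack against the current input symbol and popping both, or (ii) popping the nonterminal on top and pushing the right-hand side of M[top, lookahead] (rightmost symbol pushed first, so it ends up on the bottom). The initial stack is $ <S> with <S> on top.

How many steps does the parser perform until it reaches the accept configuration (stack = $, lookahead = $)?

7

step 1: stack=$ <S>  input=q w p s q $  — expand <S> ::= <B> q
step 2: stack=$ q <B>  input=q w p s q $  — expand <B> ::= q w p s
step 3: stack=$ q s p w q  input=q w p s q $  — match q
step 4: stack=$ q s p w  input=w p s q $  — match w
step 5: stack=$ q s p  input=p s q $  — match p
step 6: stack=$ q s  input=s q $  — match s
step 7: stack=$ q  input=q $  — match q
Accept reached after 7 steps.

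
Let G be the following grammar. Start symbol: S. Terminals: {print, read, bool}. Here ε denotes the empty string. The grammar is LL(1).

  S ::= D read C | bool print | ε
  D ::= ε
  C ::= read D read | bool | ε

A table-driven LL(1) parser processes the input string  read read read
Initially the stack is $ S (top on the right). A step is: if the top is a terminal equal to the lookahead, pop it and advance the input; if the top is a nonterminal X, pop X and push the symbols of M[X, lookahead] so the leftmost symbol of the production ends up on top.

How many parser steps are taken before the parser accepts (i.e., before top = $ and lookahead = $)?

     Stack          Input             Action
  1  $ S            read read read $  expand S ::= D read C
  2  $ C read D     read read read $  expand D ::= ε
  3  $ C read       read read read $  match read
  4  $ C            read read $       expand C ::= read D read
  5  $ read D read  read read $       match read
  6  $ read D       read $            expand D ::= ε
  7  $ read         read $            match read
Accept reached after 7 steps.

7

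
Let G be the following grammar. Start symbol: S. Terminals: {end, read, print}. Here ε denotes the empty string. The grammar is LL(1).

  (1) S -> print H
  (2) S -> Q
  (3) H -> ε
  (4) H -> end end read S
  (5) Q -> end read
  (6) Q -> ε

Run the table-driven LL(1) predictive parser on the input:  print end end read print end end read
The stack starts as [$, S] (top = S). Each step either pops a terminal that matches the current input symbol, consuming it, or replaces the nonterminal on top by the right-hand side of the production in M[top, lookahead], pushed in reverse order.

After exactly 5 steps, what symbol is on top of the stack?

read

     Stack             Input                                    Action
  1  $ S               print end end read print end end read $  expand S -> print H
  2  $ H print         print end end read print end end read $  match print
  3  $ H               end end read print end end read $        expand H -> end end read S
  4  $ S read end end  end end read print end end read $        match end
  5  $ S read end      end read print end end read $            match end
Stack after step 5: $ S read (top = read).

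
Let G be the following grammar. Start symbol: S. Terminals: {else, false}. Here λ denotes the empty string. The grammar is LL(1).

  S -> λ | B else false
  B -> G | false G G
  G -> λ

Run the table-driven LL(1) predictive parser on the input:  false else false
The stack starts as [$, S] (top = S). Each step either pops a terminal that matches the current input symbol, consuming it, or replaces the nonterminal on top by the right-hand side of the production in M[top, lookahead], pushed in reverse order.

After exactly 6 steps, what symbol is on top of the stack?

     Stack                   Input               Action
  1  $ S                     false else false $  expand S -> B else false
  2  $ false else B          false else false $  expand B -> false G G
  3  $ false else G G false  false else false $  match false
  4  $ false else G G        else false $        expand G -> λ
  5  $ false else G          else false $        expand G -> λ
  6  $ false else            else false $        match else
Stack after step 6: $ false (top = false).

false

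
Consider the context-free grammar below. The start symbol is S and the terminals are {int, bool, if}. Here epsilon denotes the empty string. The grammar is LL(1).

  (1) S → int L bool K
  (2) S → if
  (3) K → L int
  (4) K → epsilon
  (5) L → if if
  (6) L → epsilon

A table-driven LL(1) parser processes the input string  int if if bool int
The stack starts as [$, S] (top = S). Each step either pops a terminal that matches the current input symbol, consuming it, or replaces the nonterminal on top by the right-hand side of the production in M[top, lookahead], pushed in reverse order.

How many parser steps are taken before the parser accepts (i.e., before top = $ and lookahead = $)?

     Stack           Input                 Action
  1  $ S             int if if bool int $  expand S → int L bool K
  2  $ K bool L int  int if if bool int $  match int
  3  $ K bool L      if if bool int $      expand L → if if
  4  $ K bool if if  if if bool int $      match if
  5  $ K bool if     if bool int $         match if
  6  $ K bool        bool int $            match bool
  7  $ K             int $                 expand K → L int
  8  $ int L         int $                 expand L → epsilon
  9  $ int           int $                 match int
Accept reached after 9 steps.

9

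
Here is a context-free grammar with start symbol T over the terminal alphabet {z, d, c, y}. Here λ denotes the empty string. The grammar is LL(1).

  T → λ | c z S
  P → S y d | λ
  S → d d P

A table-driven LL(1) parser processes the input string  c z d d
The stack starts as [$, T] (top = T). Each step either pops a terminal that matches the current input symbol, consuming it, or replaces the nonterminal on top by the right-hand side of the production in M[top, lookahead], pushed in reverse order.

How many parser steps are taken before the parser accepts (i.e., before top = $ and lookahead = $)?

7

step 1: stack=$ T  input=c z d d $  — expand T → c z S
step 2: stack=$ S z c  input=c z d d $  — match c
step 3: stack=$ S z  input=z d d $  — match z
step 4: stack=$ S  input=d d $  — expand S → d d P
step 5: stack=$ P d d  input=d d $  — match d
step 6: stack=$ P d  input=d $  — match d
step 7: stack=$ P  input=$  — expand P → λ
Accept reached after 7 steps.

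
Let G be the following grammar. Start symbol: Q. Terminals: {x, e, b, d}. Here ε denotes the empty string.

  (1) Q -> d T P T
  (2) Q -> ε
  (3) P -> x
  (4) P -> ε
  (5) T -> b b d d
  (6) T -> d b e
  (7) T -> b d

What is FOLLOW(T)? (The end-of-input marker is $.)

FIRST(Q) = {ε, d}
FIRST(P) = {ε, x}
FIRST(T) = {b, d}
FOLLOW(Q) includes $ since Q is the start symbol.
FOLLOW(Q): Q appears on no right-hand side. Thus FOLLOW(Q) = {$}.
FOLLOW(P): in Q->d T P T, P is followed by T with FIRST {b, d}. Thus FOLLOW(P) = {b, d}.
FOLLOW(T): in Q->d T P T (occurrence 1), T is followed by P T with FIRST {b, d, x}; in Q->d T P T (occurrence 2), the suffix after T is empty, so FOLLOW(T) ⊇ FOLLOW(Q) = {$}. Thus FOLLOW(T) = {$, b, d, x}.

{$, b, d, x}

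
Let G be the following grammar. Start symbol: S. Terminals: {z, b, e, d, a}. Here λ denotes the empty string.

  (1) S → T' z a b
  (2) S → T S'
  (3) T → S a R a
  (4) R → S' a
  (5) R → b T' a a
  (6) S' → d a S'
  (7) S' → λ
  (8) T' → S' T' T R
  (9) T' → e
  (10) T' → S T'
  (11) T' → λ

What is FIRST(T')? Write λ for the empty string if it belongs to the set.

FIRST(S'): from S'→d a S' we get {d}; from S'→λ we get {λ}. So FIRST(S') = {λ, d}.
FIRST(R): from R→S' a we get {a, d}; from R→b T' a a we get {b}. So FIRST(R) = {a, b, d}.
FIRST(S): from S→T' z a b we get {d, e, z}; from S→T S' we get {d, e, z}. So FIRST(S) = {d, e, z}.
FIRST(T): from T→S a R a we get {d, e, z}. So FIRST(T) = {d, e, z}.
FIRST(T'): from T'→S' T' T R we get {d, e, z}; from T'→e we get {e}; from T'→S T' we get {d, e, z}; from T'→λ we get {λ}. So FIRST(T') = {λ, d, e, z}.

{λ, d, e, z}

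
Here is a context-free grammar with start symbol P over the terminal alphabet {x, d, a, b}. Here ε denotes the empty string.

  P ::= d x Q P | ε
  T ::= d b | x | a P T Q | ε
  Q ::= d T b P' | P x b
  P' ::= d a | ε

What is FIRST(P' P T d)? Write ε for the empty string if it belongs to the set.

FIRST(P) = {ε, d}
FIRST(T) = {ε, a, d, x}
FIRST(P') = {ε, d}
FIRST(Q) = {d, x}  (via P x b)
FIRST(P' P T d): take FIRST of each symbol in turn, carrying on past any symbol whose FIRST contains ε; result {a, d, x}.

{a, d, x}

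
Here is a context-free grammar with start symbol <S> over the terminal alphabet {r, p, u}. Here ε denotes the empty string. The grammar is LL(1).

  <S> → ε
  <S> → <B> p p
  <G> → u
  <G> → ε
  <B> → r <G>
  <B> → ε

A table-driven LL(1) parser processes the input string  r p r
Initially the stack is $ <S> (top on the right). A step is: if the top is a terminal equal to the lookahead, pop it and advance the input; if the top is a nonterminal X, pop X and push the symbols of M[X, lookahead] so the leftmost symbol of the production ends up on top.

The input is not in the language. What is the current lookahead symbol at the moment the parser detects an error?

step 1: stack=$ <S>  input=r p r $  — expand <S> → <B> p p
step 2: stack=$ p p <B>  input=r p r $  — expand <B> → r <G>
step 3: stack=$ p p <G> r  input=r p r $  — match r
step 4: stack=$ p p <G>  input=p r $  — expand <G> → ε
step 5: stack=$ p p  input=p r $  — match p
step 6: stack=$ p  input=r $  — error: top is terminal p but lookahead is r

r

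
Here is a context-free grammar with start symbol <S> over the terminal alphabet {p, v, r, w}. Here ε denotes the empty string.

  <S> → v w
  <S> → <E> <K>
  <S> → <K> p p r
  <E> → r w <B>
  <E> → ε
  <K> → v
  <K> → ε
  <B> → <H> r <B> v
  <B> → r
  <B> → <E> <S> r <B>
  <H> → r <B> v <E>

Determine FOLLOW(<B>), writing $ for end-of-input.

{$, p, r, v}

FIRST(<E>) = {ε, r}
FIRST(<K>) = {ε, v}
FIRST(<H>) = {r}
FIRST(<S>) = {ε, p, r, v}  (via <E> <K>, <K> p p r)
FIRST(<B>) = {p, r, v}  (via <H> r <B> v, <E> <S> r <B>)
FOLLOW(<S>) includes $ since <S> is the start symbol.
FOLLOW(<S>): in <B>→<E> <S> r <B>, <S> is followed by r <B> with FIRST {r}. Thus FOLLOW(<S>) = {$, r}.
FOLLOW(<K>): in <S>→<E> <K>, the suffix after <K> is empty, so FOLLOW(<K>) ⊇ FOLLOW(<S>) = {$, r}; in <S>→<K> p p r, <K> is followed by p p r with FIRST {p}. Thus FOLLOW(<K>) = {$, p, r}.
FOLLOW(<H>): in <B>→<H> r <B> v, <H> is followed by r <B> v with FIRST {r}. Thus FOLLOW(<H>) = {r}.
FOLLOW(<E>): in <S>→<E> <K>, <E> is followed by <K> with FIRST {ε, v}; in <S>→<E> <K>, the suffix after <E> is nullable, so FOLLOW(<E>) ⊇ FOLLOW(<S>) = {$, r}; in <B>→<E> <S> r <B>, <E> is followed by <S> r <B> with FIRST {p, r, v}; in <H>→r <B> v <E>, the suffix after <E> is empty, so FOLLOW(<E>) ⊇ FOLLOW(<H>) = {r}. Thus FOLLOW(<E>) = {$, p, r, v}.
FOLLOW(<B>): in <E>→r w <B>, the suffix after <B> is empty, so FOLLOW(<B>) ⊇ FOLLOW(<E>) = {$, p, r, v}; in <B>→<H> r <B> v, <B> is followed by v with FIRST {v}; in <B>→<E> <S> r <B>, the suffix after <B> is empty (adds nothing new); in <H>→r <B> v <E>, <B> is followed by v <E> with FIRST {v}. Thus FOLLOW(<B>) = {$, p, r, v}.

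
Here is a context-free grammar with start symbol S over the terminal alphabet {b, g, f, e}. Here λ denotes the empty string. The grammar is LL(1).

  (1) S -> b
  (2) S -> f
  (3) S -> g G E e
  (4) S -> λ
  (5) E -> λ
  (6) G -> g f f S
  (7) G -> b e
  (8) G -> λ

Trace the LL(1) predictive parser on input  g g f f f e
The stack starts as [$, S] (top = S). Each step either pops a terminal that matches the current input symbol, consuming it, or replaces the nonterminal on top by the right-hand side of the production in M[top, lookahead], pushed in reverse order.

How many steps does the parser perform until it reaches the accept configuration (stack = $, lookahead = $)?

10

step 1: stack=$ S  input=g g f f f e $  — expand S -> g G E e
step 2: stack=$ e E G g  input=g g f f f e $  — match g
step 3: stack=$ e E G  input=g f f f e $  — expand G -> g f f S
step 4: stack=$ e E S f f g  input=g f f f e $  — match g
step 5: stack=$ e E S f f  input=f f f e $  — match f
step 6: stack=$ e E S f  input=f f e $  — match f
step 7: stack=$ e E S  input=f e $  — expand S -> f
step 8: stack=$ e E f  input=f e $  — match f
step 9: stack=$ e E  input=e $  — expand E -> λ
step 10: stack=$ e  input=e $  — match e
Accept reached after 10 steps.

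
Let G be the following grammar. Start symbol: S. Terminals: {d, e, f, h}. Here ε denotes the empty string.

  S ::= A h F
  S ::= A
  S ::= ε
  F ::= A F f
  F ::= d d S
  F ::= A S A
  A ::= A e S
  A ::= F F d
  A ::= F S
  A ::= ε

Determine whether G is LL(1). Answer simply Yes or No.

No

FIRST(S) = {ε, d, e, f, h}
FIRST(F) = {ε, d, e, f, h}
FIRST(A) = {ε, d, e, f, h}
FOLLOW(S) = {$, d, e, f, h}
FOLLOW(F) = {$, d, e, f, h}
FOLLOW(A) = {$, d, e, f, h}
Cell M[A, $] receives both A ::= F S and A ::= ε — the grammar is not LL(1).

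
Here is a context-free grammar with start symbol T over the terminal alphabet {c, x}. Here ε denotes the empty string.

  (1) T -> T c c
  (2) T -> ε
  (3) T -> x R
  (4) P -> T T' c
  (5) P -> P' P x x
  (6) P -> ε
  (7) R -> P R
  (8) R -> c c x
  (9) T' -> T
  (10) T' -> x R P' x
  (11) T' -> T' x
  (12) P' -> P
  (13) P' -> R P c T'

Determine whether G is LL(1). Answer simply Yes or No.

FIRST(T) = {ε, c, x}
FIRST(P) = {ε, c, x}
FIRST(R) = {c, x}
FIRST(T') = {ε, c, x}
FIRST(P') = {ε, c, x}
FOLLOW(T) = {$, c, x}
FOLLOW(P) = {c, x}
FOLLOW(R) = {$, c, x}
FOLLOW(T') = {c, x}
FOLLOW(P') = {c, x}
Cell M[P, c] receives both P -> T T' c and P -> P' P x x and P -> ε — the grammar is not LL(1).

No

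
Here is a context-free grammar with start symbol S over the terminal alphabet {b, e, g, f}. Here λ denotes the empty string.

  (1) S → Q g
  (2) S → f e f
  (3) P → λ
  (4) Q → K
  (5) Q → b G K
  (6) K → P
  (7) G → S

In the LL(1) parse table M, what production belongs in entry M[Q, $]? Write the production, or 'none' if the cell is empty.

FIRST(P) = {λ}
FIRST(K) = {λ}  (via P)
FIRST(Q) = {λ, b}  (via K)
FIRST(S) = {b, f, g}  (via Q g)
FIRST(G) = {b, f, g}  (via S)
FOLLOW(S) includes $ since S is the start symbol.
FOLLOW(Q): in S→Q g, Q is followed by g with FIRST {g}. Thus FOLLOW(Q) = {g}.
For Q → K: FIRST(K) = {λ}, so it goes in M[Q, t] for t ∈ {}; since λ ∈ FIRST, also for every t ∈ FOLLOW(Q) = {g}.
For Q → b G K: FIRST(b G K) = {b}, so it goes in M[Q, t] for t ∈ {b}.
None of these place a production in M[Q, $].

none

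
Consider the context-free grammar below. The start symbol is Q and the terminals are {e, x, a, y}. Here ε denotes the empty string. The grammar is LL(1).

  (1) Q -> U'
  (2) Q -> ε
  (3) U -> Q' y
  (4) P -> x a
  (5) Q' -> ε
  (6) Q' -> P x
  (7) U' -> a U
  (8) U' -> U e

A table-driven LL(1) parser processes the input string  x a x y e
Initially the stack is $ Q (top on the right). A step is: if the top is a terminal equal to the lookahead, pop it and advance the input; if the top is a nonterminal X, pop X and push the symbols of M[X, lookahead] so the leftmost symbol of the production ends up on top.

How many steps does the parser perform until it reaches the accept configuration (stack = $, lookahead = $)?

10

      Stack        Input        Action
   1  $ Q          x a x y e $  expand Q -> U'
   2  $ U'         x a x y e $  expand U' -> U e
   3  $ e U        x a x y e $  expand U -> Q' y
   4  $ e y Q'     x a x y e $  expand Q' -> P x
   5  $ e y x P    x a x y e $  expand P -> x a
   6  $ e y x a x  x a x y e $  match x
   7  $ e y x a    a x y e $    match a
   8  $ e y x      x y e $      match x
   9  $ e y        y e $        match y
  10  $ e          e $          match e
Accept reached after 10 steps.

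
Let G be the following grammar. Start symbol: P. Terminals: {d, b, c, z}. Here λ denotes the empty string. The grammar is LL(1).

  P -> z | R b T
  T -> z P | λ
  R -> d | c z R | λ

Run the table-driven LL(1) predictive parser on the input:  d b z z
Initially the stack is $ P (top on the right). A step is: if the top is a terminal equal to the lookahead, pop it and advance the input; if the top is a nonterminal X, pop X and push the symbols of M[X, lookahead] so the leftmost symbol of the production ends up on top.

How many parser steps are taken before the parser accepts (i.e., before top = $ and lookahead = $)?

8

     Stack    Input      Action
  1  $ P      d b z z $  expand P -> R b T
  2  $ T b R  d b z z $  expand R -> d
  3  $ T b d  d b z z $  match d
  4  $ T b    b z z $    match b
  5  $ T      z z $      expand T -> z P
  6  $ P z    z z $      match z
  7  $ P      z $        expand P -> z
  8  $ z      z $        match z
Accept reached after 8 steps.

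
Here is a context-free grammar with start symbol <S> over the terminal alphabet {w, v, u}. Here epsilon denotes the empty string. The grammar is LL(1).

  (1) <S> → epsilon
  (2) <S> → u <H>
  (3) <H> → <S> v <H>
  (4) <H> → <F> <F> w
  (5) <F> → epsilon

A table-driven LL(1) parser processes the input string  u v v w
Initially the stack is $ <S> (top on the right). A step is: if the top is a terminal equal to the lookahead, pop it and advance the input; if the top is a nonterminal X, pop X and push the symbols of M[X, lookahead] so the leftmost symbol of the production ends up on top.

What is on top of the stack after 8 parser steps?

<H>

step 1: stack=$ <S>  input=u v v w $  — expand <S> → u <H>
step 2: stack=$ <H> u  input=u v v w $  — match u
step 3: stack=$ <H>  input=v v w $  — expand <H> → <S> v <H>
step 4: stack=$ <H> v <S>  input=v v w $  — expand <S> → epsilon
step 5: stack=$ <H> v  input=v v w $  — match v
step 6: stack=$ <H>  input=v w $  — expand <H> → <S> v <H>
step 7: stack=$ <H> v <S>  input=v w $  — expand <S> → epsilon
step 8: stack=$ <H> v  input=v w $  — match v
Stack after step 8: $ <H> (top = <H>).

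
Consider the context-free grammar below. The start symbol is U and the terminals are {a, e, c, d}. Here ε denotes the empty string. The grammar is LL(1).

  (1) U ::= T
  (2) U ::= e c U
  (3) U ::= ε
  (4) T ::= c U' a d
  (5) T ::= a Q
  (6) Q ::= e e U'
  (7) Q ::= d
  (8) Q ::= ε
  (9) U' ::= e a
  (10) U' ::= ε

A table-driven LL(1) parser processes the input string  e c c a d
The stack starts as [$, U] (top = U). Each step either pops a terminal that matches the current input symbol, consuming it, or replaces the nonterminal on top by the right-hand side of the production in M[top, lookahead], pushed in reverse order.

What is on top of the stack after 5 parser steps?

c

step 1: stack=$ U  input=e c c a d $  — expand U ::= e c U
step 2: stack=$ U c e  input=e c c a d $  — match e
step 3: stack=$ U c  input=c c a d $  — match c
step 4: stack=$ U  input=c a d $  — expand U ::= T
step 5: stack=$ T  input=c a d $  — expand T ::= c U' a d
Stack after step 5: $ d a U' c (top = c).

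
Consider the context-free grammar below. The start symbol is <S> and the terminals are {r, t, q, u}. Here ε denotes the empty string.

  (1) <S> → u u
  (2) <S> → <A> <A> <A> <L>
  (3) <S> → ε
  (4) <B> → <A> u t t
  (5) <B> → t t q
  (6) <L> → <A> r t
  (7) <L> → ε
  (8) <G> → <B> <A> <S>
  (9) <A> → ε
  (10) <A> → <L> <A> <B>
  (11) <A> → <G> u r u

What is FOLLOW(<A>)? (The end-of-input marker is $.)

{$, r, t, u}

FIRST(<S>) = {ε, r, t, u}  (via <A> <A> <A> <L>)
FIRST(<B>) = {r, t, u}  (via <A> u t t)
FIRST(<G>) = {r, t, u}  (via <B> <A> <S>)
FIRST(<L>) = {ε, r, t, u}  (via <A> r t)
FIRST(<A>) = {ε, r, t, u}  (via <L> <A> <B>, <G> u r u)
FOLLOW(<S>) includes $ since <S> is the start symbol.
FOLLOW(<G>): in <A>→<G> u r u, <G> is followed by u r u with FIRST {u}. Thus FOLLOW(<G>) = {u}.
FOLLOW(<S>): in <G>→<B> <A> <S>, the suffix after <S> is empty, so FOLLOW(<S>) ⊇ FOLLOW(<G>) = {u}. Thus FOLLOW(<S>) = {$, u}.
FOLLOW(<L>): in <S>→<A> <A> <A> <L>, the suffix after <L> is empty, so FOLLOW(<L>) ⊇ FOLLOW(<S>) = {$, u}; in <A>→<L> <A> <B>, <L> is followed by <A> <B> with FIRST {r, t, u}. Thus FOLLOW(<L>) = {$, r, t, u}.
FOLLOW(<A>): in <S>→<A> <A> <A> <L> (occurrence 1), <A> is followed by <A> <A> <L> with FIRST {ε, r, t, u}; in <S>→<A> <A> <A> <L> (occurrence 1), the suffix after <A> is nullable, so FOLLOW(<A>) ⊇ FOLLOW(<S>) = {$, u}; in <S>→<A> <A> <A> <L> (occurrence 2), <A> is followed by <A> <L> with FIRST {ε, r, t, u}; in <S>→<A> <A> <A> <L> (occurrence 2), the suffix after <A> is nullable, so FOLLOW(<A>) ⊇ FOLLOW(<S>) = {$, u}; in <S>→<A> <A> <A> <L> (occurrence 3), <A> is followed by <L> with FIRST {ε, r, t, u}; in <S>→<A> <A> <A> <L> (occurrence 3), the suffix after <A> is nullable, so FOLLOW(<A>) ⊇ FOLLOW(<S>) = {$, u}; in <B>→<A> u t t, <A> is followed by u t t with FIRST {u}; in <L>→<A> r t, <A> is followed by r t with FIRST {r}; in <G>→<B> <A> <S>, <A> is followed by <S> with FIRST {ε, r, t, u}; in <G>→<B> <A> <S>, the suffix after <A> is nullable, so FOLLOW(<A>) ⊇ FOLLOW(<G>) = {u}; in <A>→<L> <A> <B>, <A> is followed by <B> with FIRST {r, t, u}. Thus FOLLOW(<A>) = {$, r, t, u}.
FOLLOW(<B>): in <G>→<B> <A> <S>, <B> is followed by <A> <S> with FIRST {ε, r, t, u}; in <G>→<B> <A> <S>, the suffix after <B> is nullable, so FOLLOW(<B>) ⊇ FOLLOW(<G>) = {u}; in <A>→<L> <A> <B>, the suffix after <B> is empty, so FOLLOW(<B>) ⊇ FOLLOW(<A>) = {$, r, t, u}. Thus FOLLOW(<B>) = {$, r, t, u}.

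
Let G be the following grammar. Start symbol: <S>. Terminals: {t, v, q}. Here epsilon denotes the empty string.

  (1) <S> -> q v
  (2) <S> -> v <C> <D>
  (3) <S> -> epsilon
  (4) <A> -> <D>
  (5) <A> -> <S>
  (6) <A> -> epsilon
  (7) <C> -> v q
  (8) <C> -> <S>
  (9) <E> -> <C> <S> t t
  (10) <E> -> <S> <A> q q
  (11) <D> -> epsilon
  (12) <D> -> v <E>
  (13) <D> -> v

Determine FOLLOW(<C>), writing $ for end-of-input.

{$, q, t, v}

FIRST(<S>): from <S>->q v we get {q}; from <S>->v <C> <D> we get {v}; from <S>->epsilon we get {epsilon}. So FIRST(<S>) = {epsilon, q, v}.
FIRST(<D>): from <D>->epsilon we get {epsilon}; from <D>->v <E> we get {v}; from <D>->v we get {v}. So FIRST(<D>) = {epsilon, v}.
FIRST(<A>): from <A>-><D> we get {epsilon, v}; from <A>-><S> we get {epsilon, q, v}; from <A>->epsilon we get {epsilon}. So FIRST(<A>) = {epsilon, q, v}.
FIRST(<C>): from <C>->v q we get {v}; from <C>-><S> we get {epsilon, q, v}. So FIRST(<C>) = {epsilon, q, v}.
FIRST(<E>): from <E>-><C> <S> t t we get {q, t, v}; from <E>-><S> <A> q q we get {q, v}. So FIRST(<E>) = {q, t, v}.
FOLLOW(<S>) includes $ since <S> is the start symbol.
FOLLOW(<A>): in <E>-><S> <A> q q, <A> is followed by q q with FIRST {q}. Thus FOLLOW(<A>) = {q}.
FOLLOW(<S>): in <A>-><S>, the suffix after <S> is empty, so FOLLOW(<S>) ⊇ FOLLOW(<A>) = {q}; in <C>-><S>, the suffix after <S> is empty, so FOLLOW(<S>) ⊇ FOLLOW(<C>) = {$, q, t, v}; in <E>-><C> <S> t t, <S> is followed by t t with FIRST {t}; in <E>-><S> <A> q q, <S> is followed by <A> q q with FIRST {q, v}. Thus FOLLOW(<S>) = {$, q, t, v}.
FOLLOW(<C>): in <S>->v <C> <D>, <C> is followed by <D> with FIRST {epsilon, v}; in <S>->v <C> <D>, the suffix after <C> is nullable, so FOLLOW(<C>) ⊇ FOLLOW(<S>) = {$, q, t, v}; in <E>-><C> <S> t t, <C> is followed by <S> t t with FIRST {q, t, v}. Thus FOLLOW(<C>) = {$, q, t, v}.
FOLLOW(<D>): in <S>->v <C> <D>, the suffix after <D> is empty, so FOLLOW(<D>) ⊇ FOLLOW(<S>) = {$, q, t, v}; in <A>-><D>, the suffix after <D> is empty, so FOLLOW(<D>) ⊇ FOLLOW(<A>) = {q}. Thus FOLLOW(<D>) = {$, q, t, v}.
FOLLOW(<E>): in <D>->v <E>, the suffix after <E> is empty, so FOLLOW(<E>) ⊇ FOLLOW(<D>) = {$, q, t, v}. Thus FOLLOW(<E>) = {$, q, t, v}.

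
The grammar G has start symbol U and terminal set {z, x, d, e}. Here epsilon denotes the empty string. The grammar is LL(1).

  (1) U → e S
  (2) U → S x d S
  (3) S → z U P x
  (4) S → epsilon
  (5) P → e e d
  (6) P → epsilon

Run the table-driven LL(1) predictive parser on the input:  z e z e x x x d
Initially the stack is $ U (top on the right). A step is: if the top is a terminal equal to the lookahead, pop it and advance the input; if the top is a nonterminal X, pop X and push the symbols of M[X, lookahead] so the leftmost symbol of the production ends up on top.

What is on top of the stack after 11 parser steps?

step 1: stack=$ U  input=z e z e x x x d $  — expand U → S x d S
step 2: stack=$ S d x S  input=z e z e x x x d $  — expand S → z U P x
step 3: stack=$ S d x x P U z  input=z e z e x x x d $  — match z
step 4: stack=$ S d x x P U  input=e z e x x x d $  — expand U → e S
step 5: stack=$ S d x x P S e  input=e z e x x x d $  — match e
step 6: stack=$ S d x x P S  input=z e x x x d $  — expand S → z U P x
step 7: stack=$ S d x x P x P U z  input=z e x x x d $  — match z
step 8: stack=$ S d x x P x P U  input=e x x x d $  — expand U → e S
step 9: stack=$ S d x x P x P S e  input=e x x x d $  — match e
step 10: stack=$ S d x x P x P S  input=x x x d $  — expand S → epsilon
step 11: stack=$ S d x x P x P  input=x x x d $  — expand P → epsilon
Stack after step 11: $ S d x x P x (top = x).

x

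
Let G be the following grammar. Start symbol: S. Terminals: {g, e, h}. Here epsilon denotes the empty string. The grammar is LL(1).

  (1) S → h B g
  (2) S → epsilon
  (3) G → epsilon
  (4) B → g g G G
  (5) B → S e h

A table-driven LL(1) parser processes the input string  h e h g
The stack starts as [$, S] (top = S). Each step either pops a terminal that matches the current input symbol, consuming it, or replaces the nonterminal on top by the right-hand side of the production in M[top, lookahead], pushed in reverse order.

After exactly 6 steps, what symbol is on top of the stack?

step 1: stack=$ S  input=h e h g $  — expand S → h B g
step 2: stack=$ g B h  input=h e h g $  — match h
step 3: stack=$ g B  input=e h g $  — expand B → S e h
step 4: stack=$ g h e S  input=e h g $  — expand S → epsilon
step 5: stack=$ g h e  input=e h g $  — match e
step 6: stack=$ g h  input=h g $  — match h
Stack after step 6: $ g (top = g).

g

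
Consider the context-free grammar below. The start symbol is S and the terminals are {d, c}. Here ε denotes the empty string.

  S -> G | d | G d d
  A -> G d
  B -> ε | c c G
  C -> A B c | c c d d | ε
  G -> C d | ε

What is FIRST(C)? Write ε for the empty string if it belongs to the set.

{ε, c, d}

FIRST(B): from B->ε we get {ε}; from B->c c G we get {c}. So FIRST(B) = {ε, c}.
FIRST(S): from S->G we get {ε, c, d}; from S->d we get {d}; from S->G d d we get {c, d}. So FIRST(S) = {ε, c, d}.
FIRST(A): from A->G d we get {c, d}. So FIRST(A) = {c, d}.
FIRST(C): from C->A B c we get {c, d}; from C->c c d d we get {c}; from C->ε we get {ε}. So FIRST(C) = {ε, c, d}.
FIRST(G): from G->C d we get {c, d}; from G->ε we get {ε}. So FIRST(G) = {ε, c, d}.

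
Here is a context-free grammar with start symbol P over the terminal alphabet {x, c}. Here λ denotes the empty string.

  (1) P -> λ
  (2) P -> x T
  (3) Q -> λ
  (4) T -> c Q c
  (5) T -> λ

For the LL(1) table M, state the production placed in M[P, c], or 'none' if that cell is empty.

none

FIRST(P): from P->λ we get {λ}; from P->x T we get {x}. So FIRST(P) = {λ, x}.
FIRST(Q): from Q->λ we get {λ}. So FIRST(Q) = {λ}.
FIRST(T): from T->c Q c we get {c}; from T->λ we get {λ}. So FIRST(T) = {λ, c}.
FOLLOW(P) includes $ since P is the start symbol.
FOLLOW(P): P appears on no right-hand side. Thus FOLLOW(P) = {$}.
For P -> λ: FIRST(λ) = {λ}, so it goes in M[P, t] for t ∈ {}; since λ ∈ FIRST, also for every t ∈ FOLLOW(P) = {$}.
For P -> x T: FIRST(x T) = {x}, so it goes in M[P, t] for t ∈ {x}.
None of these place a production in M[P, c].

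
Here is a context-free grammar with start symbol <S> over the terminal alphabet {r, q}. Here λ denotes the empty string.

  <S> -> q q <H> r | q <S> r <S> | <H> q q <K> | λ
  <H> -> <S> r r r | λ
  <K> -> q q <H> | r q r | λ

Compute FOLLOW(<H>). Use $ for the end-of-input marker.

FIRST(<K>): from <K>->q q <H> we get {q}; from <K>->r q r we get {r}; from <K>->λ we get {λ}. So FIRST(<K>) = {λ, q, r}.
FIRST(<S>): from <S>->q q <H> r we get {q}; from <S>->q <S> r <S> we get {q}; from <S>-><H> q q <K> we get {q, r}; from <S>->λ we get {λ}. So FIRST(<S>) = {λ, q, r}.
FIRST(<H>): from <H>-><S> r r r we get {q, r}; from <H>->λ we get {λ}. So FIRST(<H>) = {λ, q, r}.
FOLLOW(<S>) includes $ since <S> is the start symbol.
FOLLOW(<S>): in <S>->q <S> r <S> (occurrence 1), <S> is followed by r <S> with FIRST {r}; in <S>->q <S> r <S> (occurrence 2), the suffix after <S> is empty (adds nothing new); in <H>-><S> r r r, <S> is followed by r r r with FIRST {r}. Thus FOLLOW(<S>) = {$, r}.
FOLLOW(<K>): in <S>-><H> q q <K>, the suffix after <K> is empty, so FOLLOW(<K>) ⊇ FOLLOW(<S>) = {$, r}. Thus FOLLOW(<K>) = {$, r}.
FOLLOW(<H>): in <S>->q q <H> r, <H> is followed by r with FIRST {r}; in <S>-><H> q q <K>, <H> is followed by q q <K> with FIRST {q}; in <K>->q q <H>, the suffix after <H> is empty, so FOLLOW(<H>) ⊇ FOLLOW(<K>) = {$, r}. Thus FOLLOW(<H>) = {$, q, r}.

{$, q, r}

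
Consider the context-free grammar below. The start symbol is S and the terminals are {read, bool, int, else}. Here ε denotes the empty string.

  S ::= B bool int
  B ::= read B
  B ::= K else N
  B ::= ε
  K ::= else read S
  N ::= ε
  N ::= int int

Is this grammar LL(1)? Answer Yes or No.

FIRST(S) = {bool, else, read}
FIRST(B) = {ε, else, read}
FIRST(K) = {else}
FIRST(N) = {ε, int}
FOLLOW(S) = {$, else}
FOLLOW(B) = {bool}
FOLLOW(K) = {else}
FOLLOW(N) = {bool}
Each cell of M receives at most one production.

Yes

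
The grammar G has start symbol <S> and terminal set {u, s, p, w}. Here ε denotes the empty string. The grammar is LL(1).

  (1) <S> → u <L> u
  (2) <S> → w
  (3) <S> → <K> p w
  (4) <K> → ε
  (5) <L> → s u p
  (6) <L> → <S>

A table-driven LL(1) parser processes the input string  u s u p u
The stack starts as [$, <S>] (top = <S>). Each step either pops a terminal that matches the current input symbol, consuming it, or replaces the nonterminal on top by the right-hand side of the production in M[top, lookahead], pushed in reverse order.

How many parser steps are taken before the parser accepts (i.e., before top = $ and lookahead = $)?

step 1: stack=$ <S>  input=u s u p u $  — expand <S> → u <L> u
step 2: stack=$ u <L> u  input=u s u p u $  — match u
step 3: stack=$ u <L>  input=s u p u $  — expand <L> → s u p
step 4: stack=$ u p u s  input=s u p u $  — match s
step 5: stack=$ u p u  input=u p u $  — match u
step 6: stack=$ u p  input=p u $  — match p
step 7: stack=$ u  input=u $  — match u
Accept reached after 7 steps.

7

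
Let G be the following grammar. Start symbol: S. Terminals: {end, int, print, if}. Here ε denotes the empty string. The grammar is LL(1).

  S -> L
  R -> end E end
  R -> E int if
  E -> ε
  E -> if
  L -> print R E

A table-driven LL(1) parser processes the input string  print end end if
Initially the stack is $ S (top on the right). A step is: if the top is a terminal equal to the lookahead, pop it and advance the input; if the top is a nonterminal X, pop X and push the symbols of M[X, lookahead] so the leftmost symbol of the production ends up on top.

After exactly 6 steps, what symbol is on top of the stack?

     Stack          Input               Action
  1  $ S            print end end if $  expand S -> L
  2  $ L            print end end if $  expand L -> print R E
  3  $ E R print    print end end if $  match print
  4  $ E R          end end if $        expand R -> end E end
  5  $ E end E end  end end if $        match end
  6  $ E end E      end if $            expand E -> ε
Stack after step 6: $ E end (top = end).

end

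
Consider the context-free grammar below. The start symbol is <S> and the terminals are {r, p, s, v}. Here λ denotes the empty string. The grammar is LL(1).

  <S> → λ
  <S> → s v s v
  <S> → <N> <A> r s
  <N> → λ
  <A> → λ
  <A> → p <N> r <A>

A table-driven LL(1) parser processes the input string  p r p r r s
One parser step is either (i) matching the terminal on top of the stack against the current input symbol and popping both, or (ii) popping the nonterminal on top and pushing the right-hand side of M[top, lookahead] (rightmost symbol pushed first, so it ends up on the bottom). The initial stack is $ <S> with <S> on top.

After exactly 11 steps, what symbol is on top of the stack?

step 1: stack=$ <S>  input=p r p r r s $  — expand <S> → <N> <A> r s
step 2: stack=$ s r <A> <N>  input=p r p r r s $  — expand <N> → λ
step 3: stack=$ s r <A>  input=p r p r r s $  — expand <A> → p <N> r <A>
step 4: stack=$ s r <A> r <N> p  input=p r p r r s $  — match p
step 5: stack=$ s r <A> r <N>  input=r p r r s $  — expand <N> → λ
step 6: stack=$ s r <A> r  input=r p r r s $  — match r
step 7: stack=$ s r <A>  input=p r r s $  — expand <A> → p <N> r <A>
step 8: stack=$ s r <A> r <N> p  input=p r r s $  — match p
step 9: stack=$ s r <A> r <N>  input=r r s $  — expand <N> → λ
step 10: stack=$ s r <A> r  input=r r s $  — match r
step 11: stack=$ s r <A>  input=r s $  — expand <A> → λ
Stack after step 11: $ s r (top = r).

r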